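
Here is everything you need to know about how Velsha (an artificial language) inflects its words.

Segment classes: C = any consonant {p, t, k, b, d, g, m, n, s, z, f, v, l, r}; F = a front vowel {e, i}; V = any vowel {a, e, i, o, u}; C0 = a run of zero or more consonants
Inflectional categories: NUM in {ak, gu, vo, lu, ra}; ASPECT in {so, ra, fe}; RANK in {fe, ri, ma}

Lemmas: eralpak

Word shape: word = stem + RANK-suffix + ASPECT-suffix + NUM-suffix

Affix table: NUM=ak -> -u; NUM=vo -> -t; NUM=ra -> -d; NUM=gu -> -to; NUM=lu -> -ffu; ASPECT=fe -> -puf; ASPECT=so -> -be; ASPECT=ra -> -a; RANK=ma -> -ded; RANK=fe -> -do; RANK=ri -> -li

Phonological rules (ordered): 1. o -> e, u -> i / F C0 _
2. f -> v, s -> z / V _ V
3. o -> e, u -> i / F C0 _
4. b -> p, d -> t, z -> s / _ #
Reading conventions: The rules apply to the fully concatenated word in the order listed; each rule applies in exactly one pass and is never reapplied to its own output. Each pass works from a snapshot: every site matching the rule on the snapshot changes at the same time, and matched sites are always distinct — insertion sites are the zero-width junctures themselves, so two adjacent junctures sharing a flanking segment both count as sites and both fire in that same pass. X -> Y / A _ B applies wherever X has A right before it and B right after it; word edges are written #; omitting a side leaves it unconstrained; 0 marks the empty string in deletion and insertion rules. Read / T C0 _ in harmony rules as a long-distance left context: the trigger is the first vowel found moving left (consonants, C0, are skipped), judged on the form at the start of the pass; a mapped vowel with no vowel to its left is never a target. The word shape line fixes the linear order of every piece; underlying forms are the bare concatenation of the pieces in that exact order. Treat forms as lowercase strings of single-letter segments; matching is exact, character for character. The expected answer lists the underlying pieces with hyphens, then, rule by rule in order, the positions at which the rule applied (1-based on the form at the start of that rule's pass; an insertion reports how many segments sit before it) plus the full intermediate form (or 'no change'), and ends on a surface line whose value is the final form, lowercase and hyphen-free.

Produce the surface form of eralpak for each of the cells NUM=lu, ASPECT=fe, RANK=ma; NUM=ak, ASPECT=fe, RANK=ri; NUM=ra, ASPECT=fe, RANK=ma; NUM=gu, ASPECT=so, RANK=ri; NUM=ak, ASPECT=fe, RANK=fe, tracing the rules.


cell NUM=lu, ASPECT=fe, RANK=ma:
underlying: eralpak-ded-puf-ffu
1. o -> e, u -> i / F C0 _: fires at position(s) 12: eralpakdedpifffu
2. f -> v, s -> z / V _ V: no change
3. o -> e, u -> i / F C0 _: fires at position(s) 16: eralpakdedpifffi
4. b -> p, d -> t, z -> s / _ #: no change
surface: eralpakdedpifffi

cell NUM=ak, ASPECT=fe, RANK=ri:
underlying: eralpak-li-puf-u
1. o -> e, u -> i / F C0 _: fires at position(s) 11: eralpaklipifu
2. f -> v, s -> z / V _ V: fires at position(s) 12: eralpaklipivu
3. o -> e, u -> i / F C0 _: fires at position(s) 13: eralpaklipivi
4. b -> p, d -> t, z -> s / _ #: no change
surface: eralpaklipivi

cell NUM=ra, ASPECT=fe, RANK=ma:
underlying: eralpak-ded-puf-d
1. o -> e, u -> i / F C0 _: fires at position(s) 12: eralpakdedpifd
2. f -> v, s -> z / V _ V: no change
3. o -> e, u -> i / F C0 _: no change
4. b -> p, d -> t, z -> s / _ #: fires at position(s) 14: eralpakdedpift
surface: eralpakdedpift

cell NUM=gu, ASPECT=so, RANK=ri:
underlying: eralpak-li-be-to
1. o -> e, u -> i / F C0 _: fires at position(s) 13: eralpaklibete
2. f -> v, s -> z / V _ V: no change
3. o -> e, u -> i / F C0 _: no change
4. b -> p, d -> t, z -> s / _ #: no change
surface: eralpaklibete

cell NUM=ak, ASPECT=fe, RANK=fe:
underlying: eralpak-do-puf-u
1. o -> e, u -> i / F C0 _: no change
2. f -> v, s -> z / V _ V: fires at position(s) 12: eralpakdopuvu
3. o -> e, u -> i / F C0 _: no change
4. b -> p, d -> t, z -> s / _ #: no change
surface: eralpakdopuvu


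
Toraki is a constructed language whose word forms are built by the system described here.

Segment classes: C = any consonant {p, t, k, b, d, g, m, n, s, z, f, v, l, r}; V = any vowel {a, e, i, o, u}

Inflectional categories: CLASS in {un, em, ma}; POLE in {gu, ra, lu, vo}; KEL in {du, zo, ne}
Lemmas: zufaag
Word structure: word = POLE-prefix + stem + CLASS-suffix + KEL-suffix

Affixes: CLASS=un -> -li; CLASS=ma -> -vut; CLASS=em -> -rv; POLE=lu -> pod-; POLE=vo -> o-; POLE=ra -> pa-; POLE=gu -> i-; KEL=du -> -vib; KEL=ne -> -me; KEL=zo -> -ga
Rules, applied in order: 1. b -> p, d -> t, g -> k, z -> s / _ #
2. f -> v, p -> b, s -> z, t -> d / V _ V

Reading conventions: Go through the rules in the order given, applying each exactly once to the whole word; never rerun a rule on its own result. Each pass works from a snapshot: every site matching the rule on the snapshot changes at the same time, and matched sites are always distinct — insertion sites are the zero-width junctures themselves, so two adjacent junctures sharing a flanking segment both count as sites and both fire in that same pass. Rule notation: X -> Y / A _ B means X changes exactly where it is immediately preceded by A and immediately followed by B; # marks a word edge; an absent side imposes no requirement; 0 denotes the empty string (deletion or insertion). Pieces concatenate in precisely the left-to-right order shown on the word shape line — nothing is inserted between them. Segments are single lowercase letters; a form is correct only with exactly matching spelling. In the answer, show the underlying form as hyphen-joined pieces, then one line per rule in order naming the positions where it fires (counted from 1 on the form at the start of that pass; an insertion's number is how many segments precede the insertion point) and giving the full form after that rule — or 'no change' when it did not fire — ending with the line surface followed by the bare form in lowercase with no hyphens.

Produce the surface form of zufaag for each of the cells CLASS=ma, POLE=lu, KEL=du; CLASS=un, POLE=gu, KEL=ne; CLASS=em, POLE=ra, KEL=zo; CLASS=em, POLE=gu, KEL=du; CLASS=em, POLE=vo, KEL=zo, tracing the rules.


cell CLASS=ma, POLE=lu, KEL=du:
underlying: pod-zufaag-vut-vib
1. b -> p, d -> t, g -> k, z -> s / _ #: fires at position(s) 15: podzufaagvutvip
2. f -> v, p -> b, s -> z, t -> d / V _ V: fires at position(s) 6: podzuvaagvutvip
surface: podzuvaagvutvip

cell CLASS=un, POLE=gu, KEL=ne:
underlying: i-zufaag-li-me
1. b -> p, d -> t, g -> k, z -> s / _ #: no change
2. f -> v, p -> b, s -> z, t -> d / V _ V: fires at position(s) 4: izuvaaglime
surface: izuvaaglime

cell CLASS=em, POLE=ra, KEL=zo:
underlying: pa-zufaag-rv-ga
1. b -> p, d -> t, g -> k, z -> s / _ #: no change
2. f -> v, p -> b, s -> z, t -> d / V _ V: fires at position(s) 5: pazuvaagrvga
surface: pazuvaagrvga

cell CLASS=em, POLE=gu, KEL=du:
underlying: i-zufaag-rv-vib
1. b -> p, d -> t, g -> k, z -> s / _ #: fires at position(s) 12: izufaagrvvip
2. f -> v, p -> b, s -> z, t -> d / V _ V: fires at position(s) 4: izuvaagrvvip
surface: izuvaagrvvip

cell CLASS=em, POLE=vo, KEL=zo:
underlying: o-zufaag-rv-ga
1. b -> p, d -> t, g -> k, z -> s / _ #: no change
2. f -> v, p -> b, s -> z, t -> d / V _ V: fires at position(s) 4: ozuvaagrvga
surface: ozuvaagrvga


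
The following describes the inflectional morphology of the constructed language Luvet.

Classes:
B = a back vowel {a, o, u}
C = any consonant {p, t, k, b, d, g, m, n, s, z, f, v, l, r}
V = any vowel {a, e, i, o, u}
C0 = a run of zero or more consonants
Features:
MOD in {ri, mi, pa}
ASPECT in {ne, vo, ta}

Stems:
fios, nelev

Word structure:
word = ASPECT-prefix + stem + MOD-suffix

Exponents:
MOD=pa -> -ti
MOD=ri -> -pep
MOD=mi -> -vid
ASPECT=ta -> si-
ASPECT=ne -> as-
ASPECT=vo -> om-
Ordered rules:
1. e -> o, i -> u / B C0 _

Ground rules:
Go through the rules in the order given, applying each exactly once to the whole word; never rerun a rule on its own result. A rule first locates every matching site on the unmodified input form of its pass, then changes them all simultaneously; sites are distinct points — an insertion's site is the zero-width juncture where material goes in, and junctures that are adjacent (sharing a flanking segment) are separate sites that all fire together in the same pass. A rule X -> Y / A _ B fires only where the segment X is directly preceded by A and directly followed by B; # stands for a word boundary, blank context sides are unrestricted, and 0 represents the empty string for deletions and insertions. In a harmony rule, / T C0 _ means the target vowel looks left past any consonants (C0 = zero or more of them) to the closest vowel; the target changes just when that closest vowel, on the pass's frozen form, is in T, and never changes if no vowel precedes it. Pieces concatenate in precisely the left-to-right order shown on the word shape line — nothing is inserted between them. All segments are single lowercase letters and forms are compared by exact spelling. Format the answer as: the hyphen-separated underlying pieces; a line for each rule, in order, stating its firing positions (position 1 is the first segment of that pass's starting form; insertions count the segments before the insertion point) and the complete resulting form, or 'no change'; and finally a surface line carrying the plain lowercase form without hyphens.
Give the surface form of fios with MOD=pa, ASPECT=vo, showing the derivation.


underlying: om-fios-ti
1. e -> o, i -> u / B C0 _: fires at position(s) 4, 8: omfuostu
surface: omfuostu


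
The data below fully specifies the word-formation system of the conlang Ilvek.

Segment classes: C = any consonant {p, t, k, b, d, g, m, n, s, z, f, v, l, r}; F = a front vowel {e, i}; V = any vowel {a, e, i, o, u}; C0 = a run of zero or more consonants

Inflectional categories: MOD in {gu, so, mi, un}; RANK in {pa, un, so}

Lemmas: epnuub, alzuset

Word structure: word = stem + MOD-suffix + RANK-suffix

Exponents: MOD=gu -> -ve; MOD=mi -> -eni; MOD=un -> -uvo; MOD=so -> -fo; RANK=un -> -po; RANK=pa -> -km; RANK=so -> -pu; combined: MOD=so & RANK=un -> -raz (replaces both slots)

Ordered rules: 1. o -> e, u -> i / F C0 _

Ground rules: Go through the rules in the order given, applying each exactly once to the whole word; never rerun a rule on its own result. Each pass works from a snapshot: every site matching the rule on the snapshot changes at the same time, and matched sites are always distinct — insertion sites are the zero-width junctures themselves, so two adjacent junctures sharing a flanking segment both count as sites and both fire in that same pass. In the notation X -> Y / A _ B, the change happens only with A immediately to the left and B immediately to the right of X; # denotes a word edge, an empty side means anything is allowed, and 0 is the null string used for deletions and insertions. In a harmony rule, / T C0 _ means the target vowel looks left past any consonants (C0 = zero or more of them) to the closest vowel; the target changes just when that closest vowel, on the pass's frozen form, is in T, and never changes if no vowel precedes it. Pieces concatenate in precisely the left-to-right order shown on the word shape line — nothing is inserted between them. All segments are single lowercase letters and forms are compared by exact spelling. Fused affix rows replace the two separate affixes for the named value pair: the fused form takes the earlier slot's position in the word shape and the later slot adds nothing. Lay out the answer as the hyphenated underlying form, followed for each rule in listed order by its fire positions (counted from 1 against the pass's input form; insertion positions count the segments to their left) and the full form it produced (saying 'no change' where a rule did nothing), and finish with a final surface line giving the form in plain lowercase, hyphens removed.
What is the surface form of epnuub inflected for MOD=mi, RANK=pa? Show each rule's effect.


underlying: epnuub-eni-km
1. o -> e, u -> i / F C0 _: fires at position(s) 4: epniubenikm
surface: epniubenikm


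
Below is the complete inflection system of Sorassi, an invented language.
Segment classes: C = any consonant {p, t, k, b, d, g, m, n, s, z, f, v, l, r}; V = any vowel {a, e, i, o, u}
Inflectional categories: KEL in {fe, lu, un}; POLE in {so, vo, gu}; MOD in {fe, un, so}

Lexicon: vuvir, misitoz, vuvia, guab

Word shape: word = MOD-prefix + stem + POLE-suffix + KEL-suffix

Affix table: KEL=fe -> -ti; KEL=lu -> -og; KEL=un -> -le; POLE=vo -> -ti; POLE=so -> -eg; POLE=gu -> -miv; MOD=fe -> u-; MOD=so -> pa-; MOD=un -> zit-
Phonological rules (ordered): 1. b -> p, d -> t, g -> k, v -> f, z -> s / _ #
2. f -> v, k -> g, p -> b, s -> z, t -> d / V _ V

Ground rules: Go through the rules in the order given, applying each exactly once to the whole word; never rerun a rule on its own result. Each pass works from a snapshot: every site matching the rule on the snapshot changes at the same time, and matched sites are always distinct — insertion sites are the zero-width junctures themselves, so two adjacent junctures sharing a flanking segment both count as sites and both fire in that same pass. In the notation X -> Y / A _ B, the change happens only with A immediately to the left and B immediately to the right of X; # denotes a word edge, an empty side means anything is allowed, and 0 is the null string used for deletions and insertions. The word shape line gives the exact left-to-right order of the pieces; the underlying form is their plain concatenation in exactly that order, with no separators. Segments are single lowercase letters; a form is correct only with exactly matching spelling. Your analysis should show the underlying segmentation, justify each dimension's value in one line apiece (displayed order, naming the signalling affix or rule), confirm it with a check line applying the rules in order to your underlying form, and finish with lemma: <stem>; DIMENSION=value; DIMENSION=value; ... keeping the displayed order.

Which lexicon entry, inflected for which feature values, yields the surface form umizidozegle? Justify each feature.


underlying: u-misitoz-eg-le
KEL=un - signalled by the affix -le
POLE=so - signalled by the affix -eg
MOD=fe - signalled by the affix u-
check: umisitozegle -> umisitozegle -> umizidozegle
lemma: misitoz; KEL=un; POLE=so; MOD=fe


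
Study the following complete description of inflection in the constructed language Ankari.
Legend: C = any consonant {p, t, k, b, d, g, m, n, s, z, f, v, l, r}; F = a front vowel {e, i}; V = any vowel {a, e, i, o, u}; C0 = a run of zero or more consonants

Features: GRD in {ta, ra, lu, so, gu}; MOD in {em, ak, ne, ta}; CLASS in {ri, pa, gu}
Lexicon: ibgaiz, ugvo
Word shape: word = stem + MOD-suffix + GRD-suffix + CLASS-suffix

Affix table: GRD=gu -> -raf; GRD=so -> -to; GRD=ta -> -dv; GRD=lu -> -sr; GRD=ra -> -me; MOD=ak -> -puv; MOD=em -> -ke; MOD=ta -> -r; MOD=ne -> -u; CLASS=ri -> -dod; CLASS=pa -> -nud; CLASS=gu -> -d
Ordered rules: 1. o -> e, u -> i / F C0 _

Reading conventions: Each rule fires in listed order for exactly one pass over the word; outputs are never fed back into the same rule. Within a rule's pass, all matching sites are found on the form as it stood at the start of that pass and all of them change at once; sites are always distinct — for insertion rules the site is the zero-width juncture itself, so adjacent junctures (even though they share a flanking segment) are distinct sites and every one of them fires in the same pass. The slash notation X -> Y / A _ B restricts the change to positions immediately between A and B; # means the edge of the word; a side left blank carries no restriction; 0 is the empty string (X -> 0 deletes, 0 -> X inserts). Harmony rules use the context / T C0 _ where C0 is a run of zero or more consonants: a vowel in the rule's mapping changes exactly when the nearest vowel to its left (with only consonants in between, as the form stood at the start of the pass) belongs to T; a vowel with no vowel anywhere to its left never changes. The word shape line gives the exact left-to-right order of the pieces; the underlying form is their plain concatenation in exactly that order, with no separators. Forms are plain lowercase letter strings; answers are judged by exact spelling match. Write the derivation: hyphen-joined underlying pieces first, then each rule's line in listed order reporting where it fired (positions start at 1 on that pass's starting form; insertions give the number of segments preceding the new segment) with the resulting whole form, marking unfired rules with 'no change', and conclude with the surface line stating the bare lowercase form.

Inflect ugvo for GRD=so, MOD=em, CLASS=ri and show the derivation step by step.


underlying: ugvo-ke-to-dod
1. o -> e, u -> i / F C0 _: fires at position(s) 8: ugvoketedod
surface: ugvoketedod


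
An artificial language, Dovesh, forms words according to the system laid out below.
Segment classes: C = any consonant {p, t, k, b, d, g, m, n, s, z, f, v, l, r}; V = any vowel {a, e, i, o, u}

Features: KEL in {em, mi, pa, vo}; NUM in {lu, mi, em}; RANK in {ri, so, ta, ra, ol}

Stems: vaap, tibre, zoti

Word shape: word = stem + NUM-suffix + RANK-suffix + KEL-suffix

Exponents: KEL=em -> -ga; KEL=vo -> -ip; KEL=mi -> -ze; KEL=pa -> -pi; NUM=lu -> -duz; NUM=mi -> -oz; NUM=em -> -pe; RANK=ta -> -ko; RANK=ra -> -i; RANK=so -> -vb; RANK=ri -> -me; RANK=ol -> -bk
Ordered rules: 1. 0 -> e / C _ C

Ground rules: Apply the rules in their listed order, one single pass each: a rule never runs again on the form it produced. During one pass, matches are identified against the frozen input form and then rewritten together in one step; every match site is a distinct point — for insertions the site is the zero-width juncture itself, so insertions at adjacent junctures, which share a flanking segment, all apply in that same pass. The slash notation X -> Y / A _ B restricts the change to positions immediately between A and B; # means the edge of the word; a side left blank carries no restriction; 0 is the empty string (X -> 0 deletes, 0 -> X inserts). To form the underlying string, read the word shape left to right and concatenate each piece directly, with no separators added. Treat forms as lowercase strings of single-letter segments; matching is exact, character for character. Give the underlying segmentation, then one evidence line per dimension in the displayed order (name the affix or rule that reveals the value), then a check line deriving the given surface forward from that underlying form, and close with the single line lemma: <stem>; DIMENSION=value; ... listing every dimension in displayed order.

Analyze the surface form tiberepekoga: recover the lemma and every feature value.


underlying: tibre-pe-ko-ga
KEL=em - signalled by the affix -ga
NUM=em - signalled by the affix -pe
RANK=ta - signalled by the affix -ko
check: tibrepekoga -> tiberepekoga
lemma: tibre; KEL=em; NUM=em; RANK=ta


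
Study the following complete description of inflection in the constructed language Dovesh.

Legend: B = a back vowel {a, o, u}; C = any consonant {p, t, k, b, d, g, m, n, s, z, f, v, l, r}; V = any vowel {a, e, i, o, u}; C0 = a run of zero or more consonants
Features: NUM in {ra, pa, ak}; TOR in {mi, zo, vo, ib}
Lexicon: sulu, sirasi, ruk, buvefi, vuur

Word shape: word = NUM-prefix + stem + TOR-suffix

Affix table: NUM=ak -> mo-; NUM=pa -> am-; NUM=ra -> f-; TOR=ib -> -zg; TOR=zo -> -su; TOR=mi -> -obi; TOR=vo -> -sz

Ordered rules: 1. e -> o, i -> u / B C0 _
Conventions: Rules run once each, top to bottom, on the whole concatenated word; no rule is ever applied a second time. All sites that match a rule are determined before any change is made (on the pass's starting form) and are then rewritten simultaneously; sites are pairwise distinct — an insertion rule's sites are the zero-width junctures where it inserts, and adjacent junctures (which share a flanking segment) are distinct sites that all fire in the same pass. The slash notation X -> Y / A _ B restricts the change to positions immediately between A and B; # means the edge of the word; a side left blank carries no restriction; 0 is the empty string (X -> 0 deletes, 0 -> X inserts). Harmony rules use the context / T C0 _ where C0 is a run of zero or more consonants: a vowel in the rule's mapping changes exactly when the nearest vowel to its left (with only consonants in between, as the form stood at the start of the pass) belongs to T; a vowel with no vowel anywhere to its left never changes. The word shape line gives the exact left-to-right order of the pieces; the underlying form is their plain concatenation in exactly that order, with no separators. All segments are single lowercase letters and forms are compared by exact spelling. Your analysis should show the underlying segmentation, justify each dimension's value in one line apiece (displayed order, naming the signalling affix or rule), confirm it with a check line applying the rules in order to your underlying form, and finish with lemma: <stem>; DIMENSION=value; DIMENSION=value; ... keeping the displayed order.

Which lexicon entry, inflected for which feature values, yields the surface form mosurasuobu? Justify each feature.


underlying: mo-sirasi-obi
NUM=ak - signalled by the affix mo-
TOR=mi - signalled by the affix -obi
check: mosirasiobi -> mosurasuobu
lemma: sirasi; NUM=ak; TOR=mi


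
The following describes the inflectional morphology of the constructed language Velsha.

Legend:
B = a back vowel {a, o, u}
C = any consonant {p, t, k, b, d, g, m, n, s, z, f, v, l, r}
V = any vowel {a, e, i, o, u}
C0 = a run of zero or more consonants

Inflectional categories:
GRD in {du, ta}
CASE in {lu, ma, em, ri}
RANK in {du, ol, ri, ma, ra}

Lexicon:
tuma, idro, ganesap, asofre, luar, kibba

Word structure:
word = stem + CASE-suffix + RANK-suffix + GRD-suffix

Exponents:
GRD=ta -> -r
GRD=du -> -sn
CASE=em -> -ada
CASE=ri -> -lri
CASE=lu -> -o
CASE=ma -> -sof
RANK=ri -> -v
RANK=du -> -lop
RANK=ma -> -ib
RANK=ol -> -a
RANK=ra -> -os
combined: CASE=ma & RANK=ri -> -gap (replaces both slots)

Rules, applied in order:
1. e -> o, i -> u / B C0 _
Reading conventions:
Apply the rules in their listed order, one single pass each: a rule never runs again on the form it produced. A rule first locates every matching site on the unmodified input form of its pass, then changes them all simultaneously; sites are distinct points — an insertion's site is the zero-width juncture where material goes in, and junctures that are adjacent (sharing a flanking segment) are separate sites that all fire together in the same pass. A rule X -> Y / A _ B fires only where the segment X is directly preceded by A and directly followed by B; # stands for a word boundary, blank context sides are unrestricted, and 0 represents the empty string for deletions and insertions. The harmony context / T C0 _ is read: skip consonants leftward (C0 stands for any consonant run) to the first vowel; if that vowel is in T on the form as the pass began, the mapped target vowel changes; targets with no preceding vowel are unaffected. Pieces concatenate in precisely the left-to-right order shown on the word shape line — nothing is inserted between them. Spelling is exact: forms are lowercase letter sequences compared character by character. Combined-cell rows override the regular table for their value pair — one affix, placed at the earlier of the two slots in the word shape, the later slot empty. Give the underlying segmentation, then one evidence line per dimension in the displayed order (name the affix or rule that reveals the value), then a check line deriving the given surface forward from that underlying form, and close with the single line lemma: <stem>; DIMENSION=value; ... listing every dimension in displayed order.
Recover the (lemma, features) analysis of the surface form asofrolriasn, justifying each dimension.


underlying: asofre-lri-a-sn
GRD=du - signalled by the affix -sn
CASE=ri - signalled by the affix -lri
RANK=ol - signalled by the affix -a
check: asofrelriasn -> asofrolriasn
lemma: asofre; GRD=du; CASE=ri; RANK=ol


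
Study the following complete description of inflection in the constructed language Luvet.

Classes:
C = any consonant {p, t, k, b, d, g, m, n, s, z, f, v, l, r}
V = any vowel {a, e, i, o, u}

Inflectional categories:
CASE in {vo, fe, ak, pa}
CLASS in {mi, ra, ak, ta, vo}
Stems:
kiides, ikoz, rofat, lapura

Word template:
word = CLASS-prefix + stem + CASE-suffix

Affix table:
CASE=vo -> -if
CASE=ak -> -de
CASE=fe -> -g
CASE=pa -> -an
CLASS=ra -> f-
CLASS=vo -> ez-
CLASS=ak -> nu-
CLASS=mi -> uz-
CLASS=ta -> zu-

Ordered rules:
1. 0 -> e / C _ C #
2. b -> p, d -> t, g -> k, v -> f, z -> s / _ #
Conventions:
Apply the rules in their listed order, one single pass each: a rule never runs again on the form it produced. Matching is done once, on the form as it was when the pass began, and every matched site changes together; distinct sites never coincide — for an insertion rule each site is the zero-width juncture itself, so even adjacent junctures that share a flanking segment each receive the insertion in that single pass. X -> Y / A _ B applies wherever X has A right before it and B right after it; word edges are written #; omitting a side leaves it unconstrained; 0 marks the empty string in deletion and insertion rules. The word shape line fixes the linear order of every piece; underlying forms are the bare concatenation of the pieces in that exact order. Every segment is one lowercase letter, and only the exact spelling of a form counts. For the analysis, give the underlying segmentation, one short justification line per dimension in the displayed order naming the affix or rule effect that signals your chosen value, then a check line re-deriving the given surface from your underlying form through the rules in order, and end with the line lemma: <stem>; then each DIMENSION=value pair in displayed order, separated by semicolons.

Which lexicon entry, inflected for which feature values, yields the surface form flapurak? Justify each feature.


underlying: f-lapura-g
CASE=fe - signalled by the affix -g
CLASS=ra - signalled by the affix f-
check: flapurag -> flapurag -> flapurak
lemma: lapura; CASE=fe; CLASS=ra


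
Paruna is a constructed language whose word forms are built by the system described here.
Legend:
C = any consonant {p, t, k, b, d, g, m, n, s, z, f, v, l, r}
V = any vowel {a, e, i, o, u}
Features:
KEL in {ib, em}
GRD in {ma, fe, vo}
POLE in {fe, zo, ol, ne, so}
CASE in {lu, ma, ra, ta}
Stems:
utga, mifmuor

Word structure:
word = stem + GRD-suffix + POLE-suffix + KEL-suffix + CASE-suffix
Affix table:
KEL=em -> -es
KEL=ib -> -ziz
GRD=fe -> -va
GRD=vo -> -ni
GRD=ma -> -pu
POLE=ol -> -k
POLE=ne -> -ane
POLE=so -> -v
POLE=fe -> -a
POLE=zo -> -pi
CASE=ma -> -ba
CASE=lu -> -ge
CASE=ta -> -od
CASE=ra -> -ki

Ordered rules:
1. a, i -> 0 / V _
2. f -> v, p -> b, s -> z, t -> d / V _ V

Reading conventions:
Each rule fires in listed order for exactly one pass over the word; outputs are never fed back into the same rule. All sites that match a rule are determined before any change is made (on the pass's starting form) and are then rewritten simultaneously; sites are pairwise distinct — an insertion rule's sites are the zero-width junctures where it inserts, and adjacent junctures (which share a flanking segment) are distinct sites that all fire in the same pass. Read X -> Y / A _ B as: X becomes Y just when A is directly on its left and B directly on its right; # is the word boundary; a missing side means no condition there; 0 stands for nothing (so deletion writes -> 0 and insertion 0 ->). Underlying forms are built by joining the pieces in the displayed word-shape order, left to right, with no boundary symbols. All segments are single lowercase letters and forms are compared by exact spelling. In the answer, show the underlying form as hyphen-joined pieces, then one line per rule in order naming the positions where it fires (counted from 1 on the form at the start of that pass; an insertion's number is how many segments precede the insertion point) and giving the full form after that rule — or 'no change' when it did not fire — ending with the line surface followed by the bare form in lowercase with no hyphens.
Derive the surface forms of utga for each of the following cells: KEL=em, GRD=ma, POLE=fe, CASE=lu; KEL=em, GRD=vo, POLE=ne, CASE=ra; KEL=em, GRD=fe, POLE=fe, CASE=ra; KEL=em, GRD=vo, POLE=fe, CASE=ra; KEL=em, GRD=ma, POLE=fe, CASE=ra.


cell KEL=em, GRD=ma, POLE=fe, CASE=lu:
underlying: utga-pu-a-es-ge
1. a, i -> 0 / V _: fires at position(s) 7: utgapuesge
2. f -> v, p -> b, s -> z, t -> d / V _ V: fires at position(s) 5: utgabuesge
surface: utgabuesge

cell KEL=em, GRD=vo, POLE=ne, CASE=ra:
underlying: utga-ni-ane-es-ki
1. a, i -> 0 / V _: fires at position(s) 7: utganineeski
2. f -> v, p -> b, s -> z, t -> d / V _ V: no change
surface: utganineeski

cell KEL=em, GRD=fe, POLE=fe, CASE=ra:
underlying: utga-va-a-es-ki
1. a, i -> 0 / V _: fires at position(s) 7: utgavaeski
2. f -> v, p -> b, s -> z, t -> d / V _ V: no change
surface: utgavaeski

cell KEL=em, GRD=vo, POLE=fe, CASE=ra:
underlying: utga-ni-a-es-ki
1. a, i -> 0 / V _: fires at position(s) 7: utganieski
2. f -> v, p -> b, s -> z, t -> d / V _ V: no change
surface: utganieski

cell KEL=em, GRD=ma, POLE=fe, CASE=ra:
underlying: utga-pu-a-es-ki
1. a, i -> 0 / V _: fires at position(s) 7: utgapueski
2. f -> v, p -> b, s -> z, t -> d / V _ V: fires at position(s) 5: utgabueski
surface: utgabueski


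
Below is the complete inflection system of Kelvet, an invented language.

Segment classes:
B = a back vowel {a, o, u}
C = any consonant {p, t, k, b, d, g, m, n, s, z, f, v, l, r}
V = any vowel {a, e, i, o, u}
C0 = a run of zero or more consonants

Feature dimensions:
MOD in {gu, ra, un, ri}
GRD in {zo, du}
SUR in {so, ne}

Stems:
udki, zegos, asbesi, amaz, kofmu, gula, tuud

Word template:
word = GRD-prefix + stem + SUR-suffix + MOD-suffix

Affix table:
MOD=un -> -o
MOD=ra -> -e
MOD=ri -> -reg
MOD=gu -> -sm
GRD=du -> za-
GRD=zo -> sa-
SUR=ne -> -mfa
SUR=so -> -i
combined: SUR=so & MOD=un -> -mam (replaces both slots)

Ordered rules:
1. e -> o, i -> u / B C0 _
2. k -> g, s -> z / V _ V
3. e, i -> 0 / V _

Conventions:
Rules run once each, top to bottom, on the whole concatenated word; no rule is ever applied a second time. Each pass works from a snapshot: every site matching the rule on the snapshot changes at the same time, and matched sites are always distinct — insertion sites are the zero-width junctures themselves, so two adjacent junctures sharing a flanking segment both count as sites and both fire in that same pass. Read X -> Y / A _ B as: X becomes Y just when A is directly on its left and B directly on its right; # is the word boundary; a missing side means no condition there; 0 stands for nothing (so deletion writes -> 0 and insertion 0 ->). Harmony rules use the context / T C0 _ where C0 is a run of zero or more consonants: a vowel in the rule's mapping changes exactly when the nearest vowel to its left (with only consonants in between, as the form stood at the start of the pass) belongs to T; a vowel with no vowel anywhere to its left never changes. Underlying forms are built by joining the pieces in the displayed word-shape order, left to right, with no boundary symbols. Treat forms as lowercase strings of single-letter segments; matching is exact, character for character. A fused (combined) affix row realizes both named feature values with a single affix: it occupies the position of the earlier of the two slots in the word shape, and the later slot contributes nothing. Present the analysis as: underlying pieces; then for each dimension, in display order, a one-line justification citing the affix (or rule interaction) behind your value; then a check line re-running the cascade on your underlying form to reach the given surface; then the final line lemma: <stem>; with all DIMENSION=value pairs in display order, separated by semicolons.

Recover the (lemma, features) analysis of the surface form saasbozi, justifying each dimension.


underlying: sa-asbesi-i-e
MOD=ra - signalled by the affix -e
GRD=zo - signalled by the affix sa-
SUR=so - signalled by the affix -i
check: saasbesiie -> saasbosiie -> saasboziie -> saasbozi
lemma: asbesi; MOD=ra; GRD=zo; SUR=so


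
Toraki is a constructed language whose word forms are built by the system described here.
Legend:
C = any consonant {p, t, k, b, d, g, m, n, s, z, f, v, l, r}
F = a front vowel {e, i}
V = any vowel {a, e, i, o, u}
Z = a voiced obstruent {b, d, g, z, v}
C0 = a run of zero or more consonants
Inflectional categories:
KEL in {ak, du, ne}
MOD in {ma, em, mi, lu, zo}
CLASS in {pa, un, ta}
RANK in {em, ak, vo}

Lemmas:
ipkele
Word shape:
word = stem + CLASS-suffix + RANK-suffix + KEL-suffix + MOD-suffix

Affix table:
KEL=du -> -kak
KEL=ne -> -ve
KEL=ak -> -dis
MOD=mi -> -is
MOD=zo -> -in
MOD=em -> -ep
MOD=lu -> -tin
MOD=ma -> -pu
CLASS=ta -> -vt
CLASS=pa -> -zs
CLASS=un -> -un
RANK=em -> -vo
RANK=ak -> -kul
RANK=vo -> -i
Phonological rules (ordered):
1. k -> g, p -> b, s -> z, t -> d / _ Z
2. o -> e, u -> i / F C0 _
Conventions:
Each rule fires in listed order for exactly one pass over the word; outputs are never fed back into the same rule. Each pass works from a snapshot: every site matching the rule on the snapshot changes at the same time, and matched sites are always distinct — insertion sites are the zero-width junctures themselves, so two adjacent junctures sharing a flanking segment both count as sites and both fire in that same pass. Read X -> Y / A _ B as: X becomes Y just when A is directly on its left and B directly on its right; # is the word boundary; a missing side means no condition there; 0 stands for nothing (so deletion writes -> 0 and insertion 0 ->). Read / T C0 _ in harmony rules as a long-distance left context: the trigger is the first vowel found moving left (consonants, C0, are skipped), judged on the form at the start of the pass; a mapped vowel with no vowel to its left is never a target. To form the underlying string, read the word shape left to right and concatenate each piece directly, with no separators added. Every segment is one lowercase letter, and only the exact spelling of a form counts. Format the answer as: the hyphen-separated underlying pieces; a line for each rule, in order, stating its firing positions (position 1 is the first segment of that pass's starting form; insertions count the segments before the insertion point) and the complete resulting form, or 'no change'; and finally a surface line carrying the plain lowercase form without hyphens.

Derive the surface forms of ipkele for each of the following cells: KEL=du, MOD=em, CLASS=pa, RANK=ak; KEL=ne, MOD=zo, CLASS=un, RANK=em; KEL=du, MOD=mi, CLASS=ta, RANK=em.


cell KEL=du, MOD=em, CLASS=pa, RANK=ak:
underlying: ipkele-zs-kul-kak-ep
1. k -> g, p -> b, s -> z, t -> d / _ Z: no change
2. o -> e, u -> i / F C0 _: fires at position(s) 10: ipkelezskilkakep
surface: ipkelezskilkakep

cell KEL=ne, MOD=zo, CLASS=un, RANK=em:
underlying: ipkele-un-vo-ve-in
1. k -> g, p -> b, s -> z, t -> d / _ Z: no change
2. o -> e, u -> i / F C0 _: fires at position(s) 7: ipkeleinvovein
surface: ipkeleinvovein

cell KEL=du, MOD=mi, CLASS=ta, RANK=em:
underlying: ipkele-vt-vo-kak-is
1. k -> g, p -> b, s -> z, t -> d / _ Z: fires at position(s) 8: ipkelevdvokakis
2. o -> e, u -> i / F C0 _: fires at position(s) 10: ipkelevdvekakis
surface: ipkelevdvekakis


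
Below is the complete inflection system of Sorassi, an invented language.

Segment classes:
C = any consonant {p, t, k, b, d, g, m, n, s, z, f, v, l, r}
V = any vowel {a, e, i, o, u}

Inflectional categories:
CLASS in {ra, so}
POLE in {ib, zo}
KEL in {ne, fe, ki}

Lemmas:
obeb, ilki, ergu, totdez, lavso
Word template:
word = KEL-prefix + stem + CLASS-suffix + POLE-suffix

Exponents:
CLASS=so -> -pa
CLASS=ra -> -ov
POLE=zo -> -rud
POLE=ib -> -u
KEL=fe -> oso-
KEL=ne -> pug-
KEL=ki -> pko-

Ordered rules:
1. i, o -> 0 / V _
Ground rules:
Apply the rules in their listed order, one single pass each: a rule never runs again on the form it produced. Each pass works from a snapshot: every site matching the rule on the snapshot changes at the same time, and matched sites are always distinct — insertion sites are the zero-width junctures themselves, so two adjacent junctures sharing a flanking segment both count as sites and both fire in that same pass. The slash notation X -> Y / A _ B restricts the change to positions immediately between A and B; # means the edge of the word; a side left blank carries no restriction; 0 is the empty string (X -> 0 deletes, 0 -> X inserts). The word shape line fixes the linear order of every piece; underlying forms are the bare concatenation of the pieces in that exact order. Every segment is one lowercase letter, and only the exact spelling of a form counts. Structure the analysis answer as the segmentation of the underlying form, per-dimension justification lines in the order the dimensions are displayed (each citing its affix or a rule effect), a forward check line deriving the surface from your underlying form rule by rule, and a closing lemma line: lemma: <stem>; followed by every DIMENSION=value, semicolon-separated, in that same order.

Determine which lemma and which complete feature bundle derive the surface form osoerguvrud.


underlying: oso-ergu-ov-rud
CLASS=ra - signalled by the affix -ov
POLE=zo - signalled by the affix -rud
KEL=fe - signalled by the affix oso-
check: osoerguovrud -> osoerguvrud
lemma: ergu; CLASS=ra; POLE=zo; KEL=fe


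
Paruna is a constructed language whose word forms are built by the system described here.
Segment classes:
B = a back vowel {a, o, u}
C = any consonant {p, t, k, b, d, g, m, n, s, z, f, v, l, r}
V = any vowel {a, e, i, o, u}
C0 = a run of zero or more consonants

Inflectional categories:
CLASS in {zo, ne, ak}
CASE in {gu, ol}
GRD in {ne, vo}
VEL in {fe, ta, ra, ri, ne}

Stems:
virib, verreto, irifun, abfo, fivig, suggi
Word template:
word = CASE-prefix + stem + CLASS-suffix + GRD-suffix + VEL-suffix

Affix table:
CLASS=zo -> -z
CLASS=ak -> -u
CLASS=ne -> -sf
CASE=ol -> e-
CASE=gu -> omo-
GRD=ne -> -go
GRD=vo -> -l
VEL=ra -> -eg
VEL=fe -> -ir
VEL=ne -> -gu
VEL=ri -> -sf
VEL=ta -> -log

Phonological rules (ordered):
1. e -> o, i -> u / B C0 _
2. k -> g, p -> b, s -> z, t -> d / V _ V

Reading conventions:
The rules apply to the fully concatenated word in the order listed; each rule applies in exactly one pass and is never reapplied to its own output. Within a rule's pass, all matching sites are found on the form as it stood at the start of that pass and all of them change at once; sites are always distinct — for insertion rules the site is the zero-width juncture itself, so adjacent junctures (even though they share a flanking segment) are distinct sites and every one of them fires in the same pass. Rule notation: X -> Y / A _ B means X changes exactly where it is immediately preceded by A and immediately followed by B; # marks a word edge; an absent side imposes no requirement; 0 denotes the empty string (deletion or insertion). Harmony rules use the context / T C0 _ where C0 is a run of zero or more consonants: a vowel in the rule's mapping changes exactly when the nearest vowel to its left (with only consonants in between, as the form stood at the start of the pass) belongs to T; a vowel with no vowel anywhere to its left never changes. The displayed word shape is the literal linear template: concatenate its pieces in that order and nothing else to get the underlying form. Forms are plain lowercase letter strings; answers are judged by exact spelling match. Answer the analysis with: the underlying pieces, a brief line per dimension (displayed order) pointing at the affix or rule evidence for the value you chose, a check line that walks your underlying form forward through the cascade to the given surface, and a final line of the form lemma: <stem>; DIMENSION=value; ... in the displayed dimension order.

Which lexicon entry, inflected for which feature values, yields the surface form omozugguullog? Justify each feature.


underlying: omo-suggi-u-l-log
CLASS=ak - signalled by the affix -u
CASE=gu - signalled by the affix omo-
GRD=vo - signalled by the affix -l
VEL=ta - signalled by the affix -log
check: omosuggiullog -> omosugguullog -> omozugguullog
lemma: suggi; CLASS=ak; CASE=gu; GRD=vo; VEL=ta
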